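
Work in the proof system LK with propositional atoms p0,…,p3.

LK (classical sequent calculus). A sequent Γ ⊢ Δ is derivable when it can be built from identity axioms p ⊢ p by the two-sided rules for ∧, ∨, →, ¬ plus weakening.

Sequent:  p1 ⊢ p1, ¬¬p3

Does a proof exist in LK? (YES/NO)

Derivation trace:
[¬R] p1 ⊢ p1, ¬¬p3
  [¬L] p1, ¬p3 ⊢ p1
    [WR] p1 ⊢ p1, p3
      [Ax] p1 ⊢ p1

Result: YES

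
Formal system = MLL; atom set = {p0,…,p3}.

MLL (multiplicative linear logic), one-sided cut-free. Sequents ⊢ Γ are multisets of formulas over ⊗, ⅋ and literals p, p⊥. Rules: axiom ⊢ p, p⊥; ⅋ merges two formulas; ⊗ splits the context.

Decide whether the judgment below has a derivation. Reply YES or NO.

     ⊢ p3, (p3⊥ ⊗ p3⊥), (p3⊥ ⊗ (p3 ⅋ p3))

Proof tree:
[⊗]  ⊢ p3, (p3⊥ ⊗ p3⊥), (p3⊥ ⊗ (p3 ⅋ p3))
  [Ax]  ⊢ p3, p3⊥
  [⅋]  ⊢ (p3⊥ ⊗ p3⊥), (p3 ⅋ p3)
    [⊗]  ⊢ p3, p3, (p3⊥ ⊗ p3⊥)
      [Ax]  ⊢ p3, p3⊥
      [Ax]  ⊢ p3, p3⊥

Result: YES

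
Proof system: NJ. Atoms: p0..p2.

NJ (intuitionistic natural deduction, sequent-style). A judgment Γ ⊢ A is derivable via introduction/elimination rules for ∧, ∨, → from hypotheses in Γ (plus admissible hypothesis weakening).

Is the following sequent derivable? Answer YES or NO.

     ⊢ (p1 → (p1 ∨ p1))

Derivation trace:
[→I]  ⊢ (p1 → (p1 ∨ p1))
  [∨I₂] p1 ⊢ (p1 ∨ p1)
    [Ax] p1 ⊢ p1

Result: YES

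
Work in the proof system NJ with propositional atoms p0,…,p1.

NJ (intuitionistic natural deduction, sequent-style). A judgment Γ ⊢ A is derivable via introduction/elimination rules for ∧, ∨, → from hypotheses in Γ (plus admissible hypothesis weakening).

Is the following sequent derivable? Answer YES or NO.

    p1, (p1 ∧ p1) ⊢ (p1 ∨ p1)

Proof tree:
[→E] p1, (p1 ∧ p1) ⊢ (p1 ∨ p1)
  [Wk] (p1 ∧ p1) ⊢ (p1 → (p1 ∨ p1))
    [→I]  ⊢ (p1 → (p1 ∨ p1))
      [∨I₂] p1 ⊢ (p1 ∨ p1)
        [Ax] p1 ⊢ p1
  [Ax] p1 ⊢ p1

Result: YES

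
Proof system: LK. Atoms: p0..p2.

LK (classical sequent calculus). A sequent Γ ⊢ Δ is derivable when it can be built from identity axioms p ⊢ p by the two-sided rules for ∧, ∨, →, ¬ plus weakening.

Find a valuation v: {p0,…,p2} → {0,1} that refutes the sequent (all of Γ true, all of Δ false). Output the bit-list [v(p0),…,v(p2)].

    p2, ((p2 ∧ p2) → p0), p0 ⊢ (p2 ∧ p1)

Enumerate valuations to refute Γ ⊢ Δ:
  v=000: Γ:[p2=F, ((p2 ∧ p2) → p0)=T, p0=F] Δ:[(p2 ∧ p1)=F] refutes=False
  v=001: Γ:[p2=T, ((p2 ∧ p2) → p0)=F, p0=F] Δ:[(p2 ∧ p1)=F] refutes=False
  v=010: Γ:[p2=F, ((p2 ∧ p2) → p0)=T, p0=F] Δ:[(p2 ∧ p1)=F] refutes=False
  v=011: Γ:[p2=T, ((p2 ∧ p2) → p0)=F, p0=F] Δ:[(p2 ∧ p1)=T] refutes=False
  v=100: Γ:[p2=F, ((p2 ∧ p2) → p0)=T, p0=T] Δ:[(p2 ∧ p1)=F] refutes=False
  v=101: Γ:[p2=T, ((p2 ∧ p2) → p0)=T, p0=T] Δ:[(p2 ∧ p1)=F] refutes=True  ← countermodel

Result: [1, 0, 1]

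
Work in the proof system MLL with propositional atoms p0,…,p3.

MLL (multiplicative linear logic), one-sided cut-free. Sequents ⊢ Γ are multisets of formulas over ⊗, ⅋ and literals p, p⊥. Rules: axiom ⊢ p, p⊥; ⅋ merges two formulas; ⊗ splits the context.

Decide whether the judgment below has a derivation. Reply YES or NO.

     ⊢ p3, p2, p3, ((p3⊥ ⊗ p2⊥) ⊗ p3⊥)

Derivation trace:
[⊗]  ⊢ p3, p2, p3, ((p3⊥ ⊗ p2⊥) ⊗ p3⊥)
  [⊗]  ⊢ p3, p2, (p3⊥ ⊗ p2⊥)
    [Ax]  ⊢ p3, p3⊥
    [Ax]  ⊢ p2, p2⊥
  [Ax]  ⊢ p3, p3⊥

Result: YES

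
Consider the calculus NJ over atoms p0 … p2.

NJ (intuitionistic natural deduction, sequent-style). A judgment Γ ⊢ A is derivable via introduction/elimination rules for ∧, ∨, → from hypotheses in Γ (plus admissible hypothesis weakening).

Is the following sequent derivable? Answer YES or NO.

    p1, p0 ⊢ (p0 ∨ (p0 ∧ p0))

Derivation (root first):
[∨I₂] p1, p0 ⊢ (p0 ∨ (p0 ∧ p0))
  [∧I] p1, p0 ⊢ (p0 ∧ p0)
    [Ax] p0 ⊢ p0
    [Wk] p0, p1 ⊢ p0
      [Ax] p0 ⊢ p0

Result: YES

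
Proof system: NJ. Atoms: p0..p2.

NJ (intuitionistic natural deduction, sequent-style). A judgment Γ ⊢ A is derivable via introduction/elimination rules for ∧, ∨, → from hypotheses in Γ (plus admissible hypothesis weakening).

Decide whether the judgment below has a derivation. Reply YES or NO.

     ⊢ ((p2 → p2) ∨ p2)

Derivation trace:
[∨I₁]  ⊢ ((p2 → p2) ∨ p2)
  [→I]  ⊢ (p2 → p2)
    [Ax] p2 ⊢ p2

Result: YES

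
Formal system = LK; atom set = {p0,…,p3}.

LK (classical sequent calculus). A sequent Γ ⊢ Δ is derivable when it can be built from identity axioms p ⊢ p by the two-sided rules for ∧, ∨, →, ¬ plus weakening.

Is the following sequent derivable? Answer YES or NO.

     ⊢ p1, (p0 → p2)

Truth-table refutation:
  v=0000: Γ:[] Δ:[p1=F, (p0 → p2)=T] refutes=False
  v=0001: Γ:[] Δ:[p1=F, (p0 → p2)=T] refutes=False
  v=0010: Γ:[] Δ:[p1=F, (p0 → p2)=T] refutes=False
  v=0011: Γ:[] Δ:[p1=F, (p0 → p2)=T] refutes=False
  v=0100: Γ:[] Δ:[p1=T, (p0 → p2)=T] refutes=False
  v=0101: Γ:[] Δ:[p1=T, (p0 → p2)=T] refutes=False
  v=0110: Γ:[] Δ:[p1=T, (p0 → p2)=T] refutes=False
  v=0111: Γ:[] Δ:[p1=T, (p0 → p2)=T] refutes=False
  v=1000: Γ:[] Δ:[p1=F, (p0 → p2)=F] refutes=True  ← countermodel

Result: NO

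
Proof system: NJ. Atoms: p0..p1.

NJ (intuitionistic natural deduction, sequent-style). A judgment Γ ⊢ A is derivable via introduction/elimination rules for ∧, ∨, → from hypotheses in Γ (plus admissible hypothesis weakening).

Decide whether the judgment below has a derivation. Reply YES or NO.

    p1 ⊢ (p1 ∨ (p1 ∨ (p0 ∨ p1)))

Derivation trace:
[∨I₂] p1 ⊢ (p1 ∨ (p1 ∨ (p0 ∨ p1)))
  [∨I₂] p1 ⊢ (p1 ∨ (p0 ∨ p1))
    [∨I₂] p1 ⊢ (p0 ∨ p1)
      [Ax] p1 ⊢ p1

Result: YES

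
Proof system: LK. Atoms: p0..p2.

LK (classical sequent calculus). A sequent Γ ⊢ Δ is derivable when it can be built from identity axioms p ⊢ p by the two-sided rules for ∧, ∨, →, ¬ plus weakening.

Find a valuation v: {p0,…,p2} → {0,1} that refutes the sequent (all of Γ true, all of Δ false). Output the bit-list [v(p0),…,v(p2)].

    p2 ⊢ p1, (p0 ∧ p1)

Search for a countermodel by truth-table:
  v=000: Γ:[p2=F] Δ:[p1=F, (p0 ∧ p1)=F] refutes=False
  v=001: Γ:[p2=T] Δ:[p1=F, (p0 ∧ p1)=F] refutes=True  ← countermodel

Result: [0, 0, 1]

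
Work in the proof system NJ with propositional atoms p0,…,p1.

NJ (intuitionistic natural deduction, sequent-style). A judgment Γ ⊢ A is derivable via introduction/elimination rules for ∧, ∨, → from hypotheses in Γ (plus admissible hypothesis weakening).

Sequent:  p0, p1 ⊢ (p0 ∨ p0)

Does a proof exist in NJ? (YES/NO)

Derivation (root first):
[∨I₁] p0, p1 ⊢ (p0 ∨ p0)
  [Wk] p0, p1 ⊢ p0
    [Ax] p0 ⊢ p0

Result: YES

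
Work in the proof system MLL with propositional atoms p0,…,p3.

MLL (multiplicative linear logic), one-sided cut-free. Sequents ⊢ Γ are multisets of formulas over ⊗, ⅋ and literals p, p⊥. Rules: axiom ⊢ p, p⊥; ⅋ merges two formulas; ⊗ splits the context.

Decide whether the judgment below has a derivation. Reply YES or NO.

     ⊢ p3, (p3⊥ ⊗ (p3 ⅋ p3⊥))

Derivation (root first):
[⊗]  ⊢ p3, (p3⊥ ⊗ (p3 ⅋ p3⊥))
  [Ax]  ⊢ p3, p3⊥
  [⅋]  ⊢ (p3 ⅋ p3⊥)
    [Ax]  ⊢ p3, p3⊥

Result: YES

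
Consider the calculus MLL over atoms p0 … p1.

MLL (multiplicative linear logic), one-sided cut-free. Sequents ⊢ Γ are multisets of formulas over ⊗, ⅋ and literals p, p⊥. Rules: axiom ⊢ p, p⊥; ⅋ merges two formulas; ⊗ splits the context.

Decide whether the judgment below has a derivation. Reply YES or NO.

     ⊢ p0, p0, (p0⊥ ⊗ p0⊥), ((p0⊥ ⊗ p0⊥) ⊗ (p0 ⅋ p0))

Derivation (root first):
[⊗]  ⊢ p0, p0, (p0⊥ ⊗ p0⊥), ((p0⊥ ⊗ p0⊥) ⊗ (p0 ⅋ p0))
  [⊗]  ⊢ p0, p0, (p0⊥ ⊗ p0⊥)
    [Ax]  ⊢ p0, p0⊥
    [Ax]  ⊢ p0, p0⊥
  [⅋]  ⊢ (p0⊥ ⊗ p0⊥), (p0 ⅋ p0)
    [⊗]  ⊢ p0, p0, (p0⊥ ⊗ p0⊥)
      [Ax]  ⊢ p0, p0⊥
      [Ax]  ⊢ p0, p0⊥

Result: YES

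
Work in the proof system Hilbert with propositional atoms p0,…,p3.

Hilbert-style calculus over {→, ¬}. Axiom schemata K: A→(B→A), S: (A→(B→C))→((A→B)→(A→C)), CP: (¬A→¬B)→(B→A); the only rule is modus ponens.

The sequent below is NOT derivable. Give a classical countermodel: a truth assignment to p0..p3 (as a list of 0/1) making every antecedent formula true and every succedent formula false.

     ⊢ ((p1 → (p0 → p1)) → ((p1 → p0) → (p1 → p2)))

Enumerate valuations to refute Γ ⊢ Δ:
  v=0000: Γ:[] Δ:[((p1 → (p0 → p1)) → ((p1 → p0) → (p1 → p2)))=T] refutes=False
  v=0001: Γ:[] Δ:[((p1 → (p0 → p1)) → ((p1 → p0) → (p1 → p2)))=T] refutes=False
  v=0010: Γ:[] Δ:[((p1 → (p0 → p1)) → ((p1 → p0) → (p1 → p2)))=T] refutes=False
  v=0011: Γ:[] Δ:[((p1 → (p0 → p1)) → ((p1 → p0) → (p1 → p2)))=T] refutes=False
  v=0100: Γ:[] Δ:[((p1 → (p0 → p1)) → ((p1 → p0) → (p1 → p2)))=T] refutes=False
  v=0101: Γ:[] Δ:[((p1 → (p0 → p1)) → ((p1 → p0) → (p1 → p2)))=T] refutes=False
  v=0110: Γ:[] Δ:[((p1 → (p0 → p1)) → ((p1 → p0) → (p1 → p2)))=T] refutes=False
  v=0111: Γ:[] Δ:[((p1 → (p0 → p1)) → ((p1 → p0) → (p1 → p2)))=T] refutes=False
  v=1000: Γ:[] Δ:[((p1 → (p0 → p1)) → ((p1 → p0) → (p1 → p2)))=T] refutes=False
  v=1001: Γ:[] Δ:[((p1 → (p0 → p1)) → ((p1 → p0) → (p1 → p2)))=T] refutes=False
  v=1010: Γ:[] Δ:[((p1 → (p0 → p1)) → ((p1 → p0) → (p1 → p2)))=T] refutes=False
  v=1011: Γ:[] Δ:[((p1 → (p0 → p1)) → ((p1 → p0) → (p1 → p2)))=T] refutes=False
  v=1100: Γ:[] Δ:[((p1 → (p0 → p1)) → ((p1 → p0) → (p1 → p2)))=F] refutes=True  ← countermodel

Result: [1, 1, 0, 0]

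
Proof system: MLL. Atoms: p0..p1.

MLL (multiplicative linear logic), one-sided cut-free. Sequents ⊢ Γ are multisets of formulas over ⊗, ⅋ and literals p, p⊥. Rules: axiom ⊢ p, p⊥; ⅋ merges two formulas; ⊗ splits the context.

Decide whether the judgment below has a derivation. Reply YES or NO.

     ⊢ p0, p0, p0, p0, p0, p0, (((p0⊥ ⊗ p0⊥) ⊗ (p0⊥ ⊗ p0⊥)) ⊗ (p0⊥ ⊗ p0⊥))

Proof tree:
[⊗]  ⊢ p0, p0, p0, p0, p0, p0, (((p0⊥ ⊗ p0⊥) ⊗ (p0⊥ ⊗ p0⊥)) ⊗ (p0⊥ ⊗ p0⊥))
  [⊗]  ⊢ p0, p0, p0, p0, ((p0⊥ ⊗ p0⊥) ⊗ (p0⊥ ⊗ p0⊥))
    [⊗]  ⊢ p0, p0, (p0⊥ ⊗ p0⊥)
      [Ax]  ⊢ p0, p0⊥
      [Ax]  ⊢ p0, p0⊥
    [⊗]  ⊢ p0, p0, (p0⊥ ⊗ p0⊥)
      [Ax]  ⊢ p0, p0⊥
      [Ax]  ⊢ p0, p0⊥
  [⊗]  ⊢ p0, p0, (p0⊥ ⊗ p0⊥)
    [Ax]  ⊢ p0, p0⊥
    [Ax]  ⊢ p0, p0⊥

Result: YES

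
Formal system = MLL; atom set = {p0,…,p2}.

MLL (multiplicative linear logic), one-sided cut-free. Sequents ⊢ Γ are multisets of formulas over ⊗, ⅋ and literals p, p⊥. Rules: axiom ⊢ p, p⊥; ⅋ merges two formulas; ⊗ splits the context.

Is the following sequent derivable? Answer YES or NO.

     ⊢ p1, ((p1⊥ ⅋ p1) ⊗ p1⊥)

Proof tree:
[⊗]  ⊢ p1, ((p1⊥ ⅋ p1) ⊗ p1⊥)
  [⅋]  ⊢ (p1⊥ ⅋ p1)
    [Ax]  ⊢ p1, p1⊥
  [Ax]  ⊢ p1, p1⊥

Result: YES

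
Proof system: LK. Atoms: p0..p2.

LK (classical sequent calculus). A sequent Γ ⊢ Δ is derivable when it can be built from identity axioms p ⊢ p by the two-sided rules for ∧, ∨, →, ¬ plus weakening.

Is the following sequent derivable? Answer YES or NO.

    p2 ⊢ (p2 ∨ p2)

Derivation (root first):
[∨R] p2 ⊢ (p2 ∨ p2)
  [WR] p2 ⊢ p2, p2
    [Ax] p2 ⊢ p2

Result: YES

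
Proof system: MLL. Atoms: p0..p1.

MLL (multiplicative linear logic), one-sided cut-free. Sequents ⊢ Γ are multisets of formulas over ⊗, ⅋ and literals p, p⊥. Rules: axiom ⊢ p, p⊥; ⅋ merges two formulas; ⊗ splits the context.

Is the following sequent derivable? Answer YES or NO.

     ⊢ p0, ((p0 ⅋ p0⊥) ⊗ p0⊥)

Derivation (root first):
[⊗]  ⊢ p0, ((p0 ⅋ p0⊥) ⊗ p0⊥)
  [⅋]  ⊢ (p0 ⅋ p0⊥)
    [Ax]  ⊢ p0, p0⊥
  [Ax]  ⊢ p0, p0⊥

Result: YES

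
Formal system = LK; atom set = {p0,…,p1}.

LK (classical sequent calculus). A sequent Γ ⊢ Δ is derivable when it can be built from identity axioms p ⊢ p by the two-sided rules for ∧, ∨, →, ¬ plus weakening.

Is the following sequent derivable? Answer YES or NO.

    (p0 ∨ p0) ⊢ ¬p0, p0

Derivation (root first):
[∨L] (p0 ∨ p0) ⊢ ¬p0, p0
  [WR] p0 ⊢ p0, p0
    [Ax] p0 ⊢ p0
  [WL] p0 ⊢ p0, ¬p0
    [¬R]  ⊢ p0, ¬p0
      [Ax] p0 ⊢ p0

Result: YES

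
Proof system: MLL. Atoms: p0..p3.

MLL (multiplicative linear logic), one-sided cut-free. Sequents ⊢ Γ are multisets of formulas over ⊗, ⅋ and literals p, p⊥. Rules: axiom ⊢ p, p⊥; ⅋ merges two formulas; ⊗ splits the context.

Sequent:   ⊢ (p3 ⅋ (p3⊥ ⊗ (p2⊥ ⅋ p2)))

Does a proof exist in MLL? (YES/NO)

Proof tree:
[⅋]  ⊢ (p3 ⅋ (p3⊥ ⊗ (p2⊥ ⅋ p2)))
  [⊗]  ⊢ p3, (p3⊥ ⊗ (p2⊥ ⅋ p2))
    [Ax]  ⊢ p3, p3⊥
    [⅋]  ⊢ (p2⊥ ⅋ p2)
      [Ax]  ⊢ p2, p2⊥

Result: YES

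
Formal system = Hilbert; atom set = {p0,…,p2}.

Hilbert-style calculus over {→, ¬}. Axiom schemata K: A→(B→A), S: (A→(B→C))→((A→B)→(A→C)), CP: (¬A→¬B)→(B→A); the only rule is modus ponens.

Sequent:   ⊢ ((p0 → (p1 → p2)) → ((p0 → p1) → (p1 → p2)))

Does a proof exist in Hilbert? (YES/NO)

Search for a countermodel by truth-table:
  v=000: Γ:[] Δ:[((p0 → (p1 → p2)) → ((p0 → p1) → (p1 → p2)))=T] refutes=False
  v=001: Γ:[] Δ:[((p0 → (p1 → p2)) → ((p0 → p1) → (p1 → p2)))=T] refutes=False
  v=010: Γ:[] Δ:[((p0 → (p1 → p2)) → ((p0 → p1) → (p1 → p2)))=F] refutes=True  ← countermodel

Result: NO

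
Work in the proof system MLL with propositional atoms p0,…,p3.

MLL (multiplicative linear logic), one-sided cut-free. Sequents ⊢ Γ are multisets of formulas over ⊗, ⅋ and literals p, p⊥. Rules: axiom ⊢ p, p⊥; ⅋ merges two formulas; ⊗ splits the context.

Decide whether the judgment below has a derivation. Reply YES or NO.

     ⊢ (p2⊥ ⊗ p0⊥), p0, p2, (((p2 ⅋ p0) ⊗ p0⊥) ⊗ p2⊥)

Proof tree:
[⊗]  ⊢ (p2⊥ ⊗ p0⊥), p0, p2, (((p2 ⅋ p0) ⊗ p0⊥) ⊗ p2⊥)
  [⊗]  ⊢ (p2⊥ ⊗ p0⊥), p0, ((p2 ⅋ p0) ⊗ p0⊥)
    [⅋]  ⊢ (p2⊥ ⊗ p0⊥), (p2 ⅋ p0)
      [⊗]  ⊢ p2, p0, (p2⊥ ⊗ p0⊥)
        [Ax]  ⊢ p2, p2⊥
        [Ax]  ⊢ p0, p0⊥
    [Ax]  ⊢ p0, p0⊥
  [Ax]  ⊢ p2, p2⊥

Result: YES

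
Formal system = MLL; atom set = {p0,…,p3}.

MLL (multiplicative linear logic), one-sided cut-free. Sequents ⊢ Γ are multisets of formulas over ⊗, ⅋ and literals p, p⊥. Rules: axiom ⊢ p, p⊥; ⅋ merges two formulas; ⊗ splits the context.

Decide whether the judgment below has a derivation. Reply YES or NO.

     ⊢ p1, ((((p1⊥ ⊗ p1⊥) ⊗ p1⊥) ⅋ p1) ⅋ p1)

Proof tree:
[⅋]  ⊢ p1, ((((p1⊥ ⊗ p1⊥) ⊗ p1⊥) ⅋ p1) ⅋ p1)
  [⅋]  ⊢ p1, p1, (((p1⊥ ⊗ p1⊥) ⊗ p1⊥) ⅋ p1)
    [⊗]  ⊢ p1, p1, p1, ((p1⊥ ⊗ p1⊥) ⊗ p1⊥)
      [⊗]  ⊢ p1, p1, (p1⊥ ⊗ p1⊥)
        [Ax]  ⊢ p1, p1⊥
        [Ax]  ⊢ p1, p1⊥
      [Ax]  ⊢ p1, p1⊥

Result: YES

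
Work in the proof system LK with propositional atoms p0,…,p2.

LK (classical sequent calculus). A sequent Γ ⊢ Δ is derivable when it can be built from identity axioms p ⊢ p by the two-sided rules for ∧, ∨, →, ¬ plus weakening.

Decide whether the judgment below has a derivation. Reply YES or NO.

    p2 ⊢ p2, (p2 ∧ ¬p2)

Derivation (root first):
[∧R] p2 ⊢ p2, (p2 ∧ ¬p2)
  [Ax] p2 ⊢ p2
  [¬R]  ⊢ p2, ¬p2
    [Ax] p2 ⊢ p2

Result: YES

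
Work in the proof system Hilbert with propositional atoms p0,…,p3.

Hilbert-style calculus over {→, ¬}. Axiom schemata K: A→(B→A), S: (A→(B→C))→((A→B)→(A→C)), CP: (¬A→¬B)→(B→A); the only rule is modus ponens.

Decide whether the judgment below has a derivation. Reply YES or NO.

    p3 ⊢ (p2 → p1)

Truth-table refutation:
  v=0000: Γ:[p3=F] Δ:[(p2 → p1)=T] refutes=False
  v=0001: Γ:[p3=T] Δ:[(p2 → p1)=T] refutes=False
  v=0010: Γ:[p3=F] Δ:[(p2 → p1)=F] refutes=False
  v=0011: Γ:[p3=T] Δ:[(p2 → p1)=F] refutes=True  ← countermodel

Result: NO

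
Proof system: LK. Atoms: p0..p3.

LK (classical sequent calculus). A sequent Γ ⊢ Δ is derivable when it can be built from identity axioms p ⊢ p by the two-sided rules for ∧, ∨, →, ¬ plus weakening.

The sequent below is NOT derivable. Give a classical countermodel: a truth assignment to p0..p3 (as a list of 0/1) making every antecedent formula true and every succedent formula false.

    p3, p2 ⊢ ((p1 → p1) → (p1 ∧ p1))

Search for a countermodel by truth-table:
  v=0000: Γ:[p3=F, p2=F] Δ:[((p1 → p1) → (p1 ∧ p1))=F] refutes=False
  v=0001: Γ:[p3=T, p2=F] Δ:[((p1 → p1) → (p1 ∧ p1))=F] refutes=False
  v=0010: Γ:[p3=F, p2=T] Δ:[((p1 → p1) → (p1 ∧ p1))=F] refutes=False
  v=0011: Γ:[p3=T, p2=T] Δ:[((p1 → p1) → (p1 ∧ p1))=F] refutes=True  ← countermodel

Result: [0, 0, 1, 1]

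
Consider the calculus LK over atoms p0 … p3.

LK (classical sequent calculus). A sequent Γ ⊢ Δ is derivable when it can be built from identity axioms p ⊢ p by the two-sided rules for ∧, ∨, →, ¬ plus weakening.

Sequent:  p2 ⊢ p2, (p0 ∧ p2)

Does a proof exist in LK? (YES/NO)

Derivation trace:
[∧R] p2 ⊢ p2, (p0 ∧ p2)
  [WR] p2 ⊢ p2, p0
    [Ax] p2 ⊢ p2
  [Ax] p2 ⊢ p2

Result: YES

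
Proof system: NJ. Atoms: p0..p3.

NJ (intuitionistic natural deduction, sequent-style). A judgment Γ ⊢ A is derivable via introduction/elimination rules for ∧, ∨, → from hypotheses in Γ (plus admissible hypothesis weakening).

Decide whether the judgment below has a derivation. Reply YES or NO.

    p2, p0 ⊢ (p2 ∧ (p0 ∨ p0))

Derivation (root first):
[∧I] p2, p0 ⊢ (p2 ∧ (p0 ∨ p0))
  [→E] p2 ⊢ p2
    [→I]  ⊢ (p2 → p2)
      [Ax] p2 ⊢ p2
    [Ax] p2 ⊢ p2
  [∨I₂] p0 ⊢ (p0 ∨ p0)
    [Ax] p0 ⊢ p0

Result: YES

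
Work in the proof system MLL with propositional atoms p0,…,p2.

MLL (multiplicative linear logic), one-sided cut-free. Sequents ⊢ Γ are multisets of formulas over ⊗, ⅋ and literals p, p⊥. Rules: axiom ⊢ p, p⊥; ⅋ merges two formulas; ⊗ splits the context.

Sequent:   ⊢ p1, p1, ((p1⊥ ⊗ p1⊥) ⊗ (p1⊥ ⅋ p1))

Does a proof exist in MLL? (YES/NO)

Proof tree:
[⊗]  ⊢ p1, p1, ((p1⊥ ⊗ p1⊥) ⊗ (p1⊥ ⅋ p1))
  [⊗]  ⊢ p1, p1, (p1⊥ ⊗ p1⊥)
    [Ax]  ⊢ p1, p1⊥
    [Ax]  ⊢ p1, p1⊥
  [⅋]  ⊢ (p1⊥ ⅋ p1)
    [Ax]  ⊢ p1, p1⊥

Result: YES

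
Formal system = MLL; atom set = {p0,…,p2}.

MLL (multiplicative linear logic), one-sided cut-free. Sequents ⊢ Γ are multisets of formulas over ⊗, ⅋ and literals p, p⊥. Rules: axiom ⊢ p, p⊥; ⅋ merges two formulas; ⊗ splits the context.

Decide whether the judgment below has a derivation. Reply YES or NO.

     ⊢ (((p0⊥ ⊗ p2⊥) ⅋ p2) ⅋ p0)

Derivation trace:
[⅋]  ⊢ (((p0⊥ ⊗ p2⊥) ⅋ p2) ⅋ p0)
  [⅋]  ⊢ p0, ((p0⊥ ⊗ p2⊥) ⅋ p2)
    [⊗]  ⊢ p0, p2, (p0⊥ ⊗ p2⊥)
      [Ax]  ⊢ p0, p0⊥
      [Ax]  ⊢ p2, p2⊥

Result: YES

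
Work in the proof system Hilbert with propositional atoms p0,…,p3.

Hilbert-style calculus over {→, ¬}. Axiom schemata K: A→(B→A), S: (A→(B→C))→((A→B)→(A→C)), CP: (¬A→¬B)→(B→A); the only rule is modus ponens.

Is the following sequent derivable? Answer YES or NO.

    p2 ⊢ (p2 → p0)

Enumerate valuations to refute Γ ⊢ Δ:
  v=0000: Γ:[p2=F] Δ:[(p2 → p0)=T] refutes=False
  v=0001: Γ:[p2=F] Δ:[(p2 → p0)=T] refutes=False
  v=0010: Γ:[p2=T] Δ:[(p2 → p0)=F] refutes=True  ← countermodel

Result: NO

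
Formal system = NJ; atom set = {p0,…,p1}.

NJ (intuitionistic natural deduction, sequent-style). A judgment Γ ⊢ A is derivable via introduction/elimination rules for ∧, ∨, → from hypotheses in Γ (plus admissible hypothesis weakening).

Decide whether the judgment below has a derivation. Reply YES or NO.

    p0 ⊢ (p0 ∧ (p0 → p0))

Derivation (root first):
[∧I] p0 ⊢ (p0 ∧ (p0 → p0))
  [Ax] p0 ⊢ p0
  [→I]  ⊢ (p0 → p0)
    [Ax] p0 ⊢ p0

Result: YES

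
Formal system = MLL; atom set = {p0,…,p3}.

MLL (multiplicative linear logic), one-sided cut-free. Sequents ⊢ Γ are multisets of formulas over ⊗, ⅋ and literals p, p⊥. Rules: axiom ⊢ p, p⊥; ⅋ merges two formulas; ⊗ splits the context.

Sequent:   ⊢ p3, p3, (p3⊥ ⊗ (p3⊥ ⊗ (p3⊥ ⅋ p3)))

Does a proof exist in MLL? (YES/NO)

Derivation (root first):
[⊗]  ⊢ p3, p3, (p3⊥ ⊗ (p3⊥ ⊗ (p3⊥ ⅋ p3)))
  [Ax]  ⊢ p3, p3⊥
  [⊗]  ⊢ p3, (p3⊥ ⊗ (p3⊥ ⅋ p3))
    [Ax]  ⊢ p3, p3⊥
    [⅋]  ⊢ (p3⊥ ⅋ p3)
      [Ax]  ⊢ p3, p3⊥

Result: YES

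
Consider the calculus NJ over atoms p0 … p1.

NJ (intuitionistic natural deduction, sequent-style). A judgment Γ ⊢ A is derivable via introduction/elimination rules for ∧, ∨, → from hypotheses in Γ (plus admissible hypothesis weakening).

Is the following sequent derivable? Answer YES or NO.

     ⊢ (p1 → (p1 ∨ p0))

Derivation (root first):
[→I]  ⊢ (p1 → (p1 ∨ p0))
  [∨I₁] p1 ⊢ (p1 ∨ p0)
    [Ax] p1 ⊢ p1

Result: YES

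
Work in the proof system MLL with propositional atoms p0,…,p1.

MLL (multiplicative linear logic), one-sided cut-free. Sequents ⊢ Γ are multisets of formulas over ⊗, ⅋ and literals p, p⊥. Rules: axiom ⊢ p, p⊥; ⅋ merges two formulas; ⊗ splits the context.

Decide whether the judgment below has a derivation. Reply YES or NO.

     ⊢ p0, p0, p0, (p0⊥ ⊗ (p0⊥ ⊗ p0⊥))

Proof tree:
[⊗]  ⊢ p0, p0, p0, (p0⊥ ⊗ (p0⊥ ⊗ p0⊥))
  [Ax]  ⊢ p0, p0⊥
  [⊗]  ⊢ p0, p0, (p0⊥ ⊗ p0⊥)
    [Ax]  ⊢ p0, p0⊥
    [Ax]  ⊢ p0, p0⊥

Result: YES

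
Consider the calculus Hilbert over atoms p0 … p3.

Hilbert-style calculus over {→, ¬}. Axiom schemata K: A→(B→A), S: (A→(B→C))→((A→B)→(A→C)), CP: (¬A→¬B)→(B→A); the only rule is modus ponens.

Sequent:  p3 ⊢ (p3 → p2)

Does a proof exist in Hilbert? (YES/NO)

Search for a countermodel by truth-table:
  v=0000: Γ:[p3=F] Δ:[(p3 → p2)=T] refutes=False
  v=0001: Γ:[p3=T] Δ:[(p3 → p2)=F] refutes=True  ← countermodel

Result: NO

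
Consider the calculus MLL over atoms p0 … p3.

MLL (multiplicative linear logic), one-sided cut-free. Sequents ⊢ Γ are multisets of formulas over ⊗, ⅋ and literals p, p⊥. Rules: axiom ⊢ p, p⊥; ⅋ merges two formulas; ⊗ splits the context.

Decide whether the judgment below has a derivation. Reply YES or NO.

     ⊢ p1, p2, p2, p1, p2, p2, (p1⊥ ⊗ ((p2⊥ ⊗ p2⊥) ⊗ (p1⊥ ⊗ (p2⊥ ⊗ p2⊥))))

Derivation trace:
[⊗]  ⊢ p1, p2, p2, p1, p2, p2, (p1⊥ ⊗ ((p2⊥ ⊗ p2⊥) ⊗ (p1⊥ ⊗ (p2⊥ ⊗ p2⊥))))
  [Ax]  ⊢ p1, p1⊥
  [⊗]  ⊢ p2, p2, p1, p2, p2, ((p2⊥ ⊗ p2⊥) ⊗ (p1⊥ ⊗ (p2⊥ ⊗ p2⊥)))
    [⊗]  ⊢ p2, p2, (p2⊥ ⊗ p2⊥)
      [Ax]  ⊢ p2, p2⊥
      [Ax]  ⊢ p2, p2⊥
    [⊗]  ⊢ p1, p2, p2, (p1⊥ ⊗ (p2⊥ ⊗ p2⊥))
      [Ax]  ⊢ p1, p1⊥
      [⊗]  ⊢ p2, p2, (p2⊥ ⊗ p2⊥)
        [Ax]  ⊢ p2, p2⊥
        [Ax]  ⊢ p2, p2⊥

Result: YES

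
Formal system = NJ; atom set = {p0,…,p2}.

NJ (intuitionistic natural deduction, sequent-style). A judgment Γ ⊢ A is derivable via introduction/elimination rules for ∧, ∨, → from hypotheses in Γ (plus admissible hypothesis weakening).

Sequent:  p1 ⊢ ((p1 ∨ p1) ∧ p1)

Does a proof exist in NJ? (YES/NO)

Proof tree:
[∧I] p1 ⊢ ((p1 ∨ p1) ∧ p1)
  [∨I₂] p1 ⊢ (p1 ∨ p1)
    [Ax] p1 ⊢ p1
  [Wk] p1, p1 ⊢ p1
    [Ax] p1 ⊢ p1

Result: YES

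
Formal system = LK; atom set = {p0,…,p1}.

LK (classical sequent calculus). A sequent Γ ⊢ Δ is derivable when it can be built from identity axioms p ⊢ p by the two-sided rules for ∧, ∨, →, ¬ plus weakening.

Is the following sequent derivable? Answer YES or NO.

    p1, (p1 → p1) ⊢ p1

Derivation (root first):
[→L] p1, (p1 → p1) ⊢ p1
  [WL] p1, p1 ⊢ p1
    [Ax] p1 ⊢ p1
  [Ax] p1 ⊢ p1

Result: YES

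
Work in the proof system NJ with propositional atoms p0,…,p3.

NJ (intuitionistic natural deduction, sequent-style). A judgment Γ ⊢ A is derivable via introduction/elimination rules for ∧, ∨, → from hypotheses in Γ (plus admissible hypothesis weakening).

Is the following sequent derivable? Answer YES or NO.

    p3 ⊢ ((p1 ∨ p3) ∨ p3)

Proof tree:
[∨I₁] p3 ⊢ ((p1 ∨ p3) ∨ p3)
  [∨I₂] p3 ⊢ (p1 ∨ p3)
    [Ax] p3 ⊢ p3

Result: YES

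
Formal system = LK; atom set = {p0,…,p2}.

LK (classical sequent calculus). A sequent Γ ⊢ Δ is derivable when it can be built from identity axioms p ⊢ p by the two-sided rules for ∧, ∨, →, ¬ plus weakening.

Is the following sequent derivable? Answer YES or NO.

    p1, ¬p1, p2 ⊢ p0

Proof tree:
[WL] p1, ¬p1, p2 ⊢ p0
  [WR] p1, ¬p1 ⊢ p0
    [¬L] p1, ¬p1 ⊢ 
      [Ax] p1 ⊢ p1

Result: YES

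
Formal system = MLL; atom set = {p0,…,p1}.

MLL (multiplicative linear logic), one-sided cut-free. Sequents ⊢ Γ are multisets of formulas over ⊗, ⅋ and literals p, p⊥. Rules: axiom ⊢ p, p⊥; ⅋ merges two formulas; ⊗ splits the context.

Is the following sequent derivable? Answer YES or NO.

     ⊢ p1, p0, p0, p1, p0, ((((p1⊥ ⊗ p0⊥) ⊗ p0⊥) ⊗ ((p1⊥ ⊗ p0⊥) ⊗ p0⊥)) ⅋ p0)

Proof tree:
[⅋]  ⊢ p1, p0, p0, p1, p0, ((((p1⊥ ⊗ p0⊥) ⊗ p0⊥) ⊗ ((p1⊥ ⊗ p0⊥) ⊗ p0⊥)) ⅋ p0)
  [⊗]  ⊢ p1, p0, p0, p1, p0, p0, (((p1⊥ ⊗ p0⊥) ⊗ p0⊥) ⊗ ((p1⊥ ⊗ p0⊥) ⊗ p0⊥))
    [⊗]  ⊢ p1, p0, p0, ((p1⊥ ⊗ p0⊥) ⊗ p0⊥)
      [⊗]  ⊢ p1, p0, (p1⊥ ⊗ p0⊥)
        [Ax]  ⊢ p1, p1⊥
        [Ax]  ⊢ p0, p0⊥
      [Ax]  ⊢ p0, p0⊥
    [⊗]  ⊢ p1, p0, p0, ((p1⊥ ⊗ p0⊥) ⊗ p0⊥)
      [⊗]  ⊢ p1, p0, (p1⊥ ⊗ p0⊥)
        [Ax]  ⊢ p1, p1⊥
        [Ax]  ⊢ p0, p0⊥
      [Ax]  ⊢ p0, p0⊥

Result: YES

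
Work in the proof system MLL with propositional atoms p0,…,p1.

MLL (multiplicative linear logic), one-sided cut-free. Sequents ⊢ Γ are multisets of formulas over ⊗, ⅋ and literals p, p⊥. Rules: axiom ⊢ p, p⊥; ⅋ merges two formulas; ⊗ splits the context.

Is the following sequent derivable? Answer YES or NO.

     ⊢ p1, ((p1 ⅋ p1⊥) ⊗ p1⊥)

Derivation (root first):
[⊗]  ⊢ p1, ((p1 ⅋ p1⊥) ⊗ p1⊥)
  [⅋]  ⊢ (p1 ⅋ p1⊥)
    [Ax]  ⊢ p1, p1⊥
  [Ax]  ⊢ p1, p1⊥

Result: YES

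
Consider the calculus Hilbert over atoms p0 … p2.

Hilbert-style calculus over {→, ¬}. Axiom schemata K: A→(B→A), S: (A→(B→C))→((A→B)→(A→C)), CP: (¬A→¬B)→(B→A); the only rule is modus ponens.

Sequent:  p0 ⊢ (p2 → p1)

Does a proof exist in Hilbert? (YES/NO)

Search for a countermodel by truth-table:
  v=000: Γ:[p0=F] Δ:[(p2 → p1)=T] refutes=False
  v=001: Γ:[p0=F] Δ:[(p2 → p1)=F] refutes=False
  v=010: Γ:[p0=F] Δ:[(p2 → p1)=T] refutes=False
  v=011: Γ:[p0=F] Δ:[(p2 → p1)=T] refutes=False
  v=100: Γ:[p0=T] Δ:[(p2 → p1)=T] refutes=False
  v=101: Γ:[p0=T] Δ:[(p2 → p1)=F] refutes=True  ← countermodel

Result: NO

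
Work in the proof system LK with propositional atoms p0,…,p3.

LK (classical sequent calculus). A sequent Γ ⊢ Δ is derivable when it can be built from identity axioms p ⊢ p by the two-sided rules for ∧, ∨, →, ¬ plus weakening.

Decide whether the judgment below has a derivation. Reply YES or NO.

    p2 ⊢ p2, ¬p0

Proof tree:
[¬R] p2 ⊢ p2, ¬p0
  [WL] p2, p0 ⊢ p2
    [Ax] p2 ⊢ p2

Result: YES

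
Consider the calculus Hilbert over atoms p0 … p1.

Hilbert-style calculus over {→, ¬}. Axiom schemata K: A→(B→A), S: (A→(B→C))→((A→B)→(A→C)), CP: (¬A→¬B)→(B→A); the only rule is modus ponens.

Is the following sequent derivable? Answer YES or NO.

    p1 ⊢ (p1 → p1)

Derivation trace:
[MP] p1 ⊢ (p1 → p1)
  [K]  ⊢ (p1 → (p1 → p1))
  [MP] p1 ⊢ p1
    [MP] p1 ⊢ (p1 → p1)
      [K]  ⊢ (p1 → (p1 → p1))
      [Hyp] p1 ⊢ p1
    [Hyp] p1 ⊢ p1

Result: YES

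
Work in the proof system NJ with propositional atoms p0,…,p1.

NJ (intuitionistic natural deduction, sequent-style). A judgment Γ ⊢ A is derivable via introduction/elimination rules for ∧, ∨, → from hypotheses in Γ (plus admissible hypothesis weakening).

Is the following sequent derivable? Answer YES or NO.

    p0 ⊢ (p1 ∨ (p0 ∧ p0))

Derivation trace:
[∨I₂] p0 ⊢ (p1 ∨ (p0 ∧ p0))
  [∧I] p0 ⊢ (p0 ∧ p0)
    [Ax] p0 ⊢ p0
    [Ax] p0 ⊢ p0

Result: YES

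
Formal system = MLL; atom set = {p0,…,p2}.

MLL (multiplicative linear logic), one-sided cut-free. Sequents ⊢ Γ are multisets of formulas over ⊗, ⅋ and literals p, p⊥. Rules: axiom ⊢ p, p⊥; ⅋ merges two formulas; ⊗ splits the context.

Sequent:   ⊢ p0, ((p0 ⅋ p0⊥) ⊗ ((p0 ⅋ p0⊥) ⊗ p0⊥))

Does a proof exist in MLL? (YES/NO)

Proof tree:
[⊗]  ⊢ p0, ((p0 ⅋ p0⊥) ⊗ ((p0 ⅋ p0⊥) ⊗ p0⊥))
  [⅋]  ⊢ (p0 ⅋ p0⊥)
    [Ax]  ⊢ p0, p0⊥
  [⊗]  ⊢ p0, ((p0 ⅋ p0⊥) ⊗ p0⊥)
    [⅋]  ⊢ (p0 ⅋ p0⊥)
      [Ax]  ⊢ p0, p0⊥
    [Ax]  ⊢ p0, p0⊥

Result: YES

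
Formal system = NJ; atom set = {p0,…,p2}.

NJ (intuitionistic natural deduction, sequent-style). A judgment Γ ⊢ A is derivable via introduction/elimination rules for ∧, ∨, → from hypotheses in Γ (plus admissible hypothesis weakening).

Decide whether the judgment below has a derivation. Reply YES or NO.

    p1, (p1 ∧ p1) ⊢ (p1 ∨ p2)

Derivation (root first):
[∨I₁] p1, (p1 ∧ p1) ⊢ (p1 ∨ p2)
  [Wk] p1, (p1 ∧ p1) ⊢ p1
    [Ax] p1 ⊢ p1

Result: YES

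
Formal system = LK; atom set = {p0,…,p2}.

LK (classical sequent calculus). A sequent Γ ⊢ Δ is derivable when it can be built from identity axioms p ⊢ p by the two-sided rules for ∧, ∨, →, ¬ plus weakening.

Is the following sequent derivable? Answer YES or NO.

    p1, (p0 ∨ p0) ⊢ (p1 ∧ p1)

Proof tree:
[∨L] p1, (p0 ∨ p0) ⊢ (p1 ∧ p1)
  [WL] p1, p0 ⊢ (p1 ∧ p1)
    [∧R] p1 ⊢ (p1 ∧ p1)
      [Ax] p1 ⊢ p1
      [Ax] p1 ⊢ p1
  [WL] p1, p0 ⊢ (p1 ∧ p1)
    [∧R] p1 ⊢ (p1 ∧ p1)
      [Ax] p1 ⊢ p1
      [Ax] p1 ⊢ p1

Result: YES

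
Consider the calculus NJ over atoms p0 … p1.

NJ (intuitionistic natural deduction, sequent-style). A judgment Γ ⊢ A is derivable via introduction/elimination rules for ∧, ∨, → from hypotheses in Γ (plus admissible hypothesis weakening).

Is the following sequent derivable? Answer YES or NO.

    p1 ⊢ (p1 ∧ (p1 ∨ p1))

Proof tree:
[∧I] p1 ⊢ (p1 ∧ (p1 ∨ p1))
  [Ax] p1 ⊢ p1
  [∨I₁] p1 ⊢ (p1 ∨ p1)
    [Ax] p1 ⊢ p1

Result: YES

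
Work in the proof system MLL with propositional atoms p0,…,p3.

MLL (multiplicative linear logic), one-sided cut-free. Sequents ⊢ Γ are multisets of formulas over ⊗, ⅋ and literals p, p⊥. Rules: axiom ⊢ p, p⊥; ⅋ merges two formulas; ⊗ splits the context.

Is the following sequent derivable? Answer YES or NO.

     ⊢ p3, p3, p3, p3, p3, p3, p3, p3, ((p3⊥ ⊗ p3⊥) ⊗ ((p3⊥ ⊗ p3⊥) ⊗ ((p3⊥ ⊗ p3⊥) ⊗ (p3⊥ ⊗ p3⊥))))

Proof tree:
[⊗]  ⊢ p3, p3, p3, p3, p3, p3, p3, p3, ((p3⊥ ⊗ p3⊥) ⊗ ((p3⊥ ⊗ p3⊥) ⊗ ((p3⊥ ⊗ p3⊥) ⊗ (p3⊥ ⊗ p3⊥))))
  [⊗]  ⊢ p3, p3, (p3⊥ ⊗ p3⊥)
    [Ax]  ⊢ p3, p3⊥
    [Ax]  ⊢ p3, p3⊥
  [⊗]  ⊢ p3, p3, p3, p3, p3, p3, ((p3⊥ ⊗ p3⊥) ⊗ ((p3⊥ ⊗ p3⊥) ⊗ (p3⊥ ⊗ p3⊥)))
    [⊗]  ⊢ p3, p3, (p3⊥ ⊗ p3⊥)
      [Ax]  ⊢ p3, p3⊥
      [Ax]  ⊢ p3, p3⊥
    [⊗]  ⊢ p3, p3, p3, p3, ((p3⊥ ⊗ p3⊥) ⊗ (p3⊥ ⊗ p3⊥))
      [⊗]  ⊢ p3, p3, (p3⊥ ⊗ p3⊥)
        [Ax]  ⊢ p3, p3⊥
        [Ax]  ⊢ p3, p3⊥
      [⊗]  ⊢ p3, p3, (p3⊥ ⊗ p3⊥)
        [Ax]  ⊢ p3, p3⊥
        [Ax]  ⊢ p3, p3⊥

Result: YES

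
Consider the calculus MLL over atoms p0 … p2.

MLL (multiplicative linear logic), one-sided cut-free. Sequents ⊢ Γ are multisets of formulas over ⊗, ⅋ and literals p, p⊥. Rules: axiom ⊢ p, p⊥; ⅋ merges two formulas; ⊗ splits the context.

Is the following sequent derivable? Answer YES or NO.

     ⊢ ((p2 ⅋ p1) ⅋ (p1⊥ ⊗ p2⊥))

Derivation trace:
[⅋]  ⊢ ((p2 ⅋ p1) ⅋ (p1⊥ ⊗ p2⊥))
  [⅋]  ⊢ (p1⊥ ⊗ p2⊥), (p2 ⅋ p1)
    [⊗]  ⊢ p1, p2, (p1⊥ ⊗ p2⊥)
      [Ax]  ⊢ p1, p1⊥
      [Ax]  ⊢ p2, p2⊥

Result: YES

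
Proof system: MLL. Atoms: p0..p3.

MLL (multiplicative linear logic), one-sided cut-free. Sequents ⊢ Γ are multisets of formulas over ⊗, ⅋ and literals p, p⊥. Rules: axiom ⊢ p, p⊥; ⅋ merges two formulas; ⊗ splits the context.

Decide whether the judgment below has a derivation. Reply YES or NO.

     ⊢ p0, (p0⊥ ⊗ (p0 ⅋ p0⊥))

Proof tree:
[⊗]  ⊢ p0, (p0⊥ ⊗ (p0 ⅋ p0⊥))
  [Ax]  ⊢ p0, p0⊥
  [⅋]  ⊢ (p0 ⅋ p0⊥)
    [Ax]  ⊢ p0, p0⊥

Result: YES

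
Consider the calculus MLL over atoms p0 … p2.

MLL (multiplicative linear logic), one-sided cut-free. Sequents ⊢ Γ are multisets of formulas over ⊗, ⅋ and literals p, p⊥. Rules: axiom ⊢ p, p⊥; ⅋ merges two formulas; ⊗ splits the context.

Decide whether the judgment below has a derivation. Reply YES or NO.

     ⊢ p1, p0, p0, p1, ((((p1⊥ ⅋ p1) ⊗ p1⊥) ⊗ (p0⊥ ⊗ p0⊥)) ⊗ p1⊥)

Proof tree:
[⊗]  ⊢ p1, p0, p0, p1, ((((p1⊥ ⅋ p1) ⊗ p1⊥) ⊗ (p0⊥ ⊗ p0⊥)) ⊗ p1⊥)
  [⊗]  ⊢ p1, p0, p0, (((p1⊥ ⅋ p1) ⊗ p1⊥) ⊗ (p0⊥ ⊗ p0⊥))
    [⊗]  ⊢ p1, ((p1⊥ ⅋ p1) ⊗ p1⊥)
      [⅋]  ⊢ (p1⊥ ⅋ p1)
        [Ax]  ⊢ p1, p1⊥
      [Ax]  ⊢ p1, p1⊥
    [⊗]  ⊢ p0, p0, (p0⊥ ⊗ p0⊥)
      [Ax]  ⊢ p0, p0⊥
      [Ax]  ⊢ p0, p0⊥
  [Ax]  ⊢ p1, p1⊥

Result: YES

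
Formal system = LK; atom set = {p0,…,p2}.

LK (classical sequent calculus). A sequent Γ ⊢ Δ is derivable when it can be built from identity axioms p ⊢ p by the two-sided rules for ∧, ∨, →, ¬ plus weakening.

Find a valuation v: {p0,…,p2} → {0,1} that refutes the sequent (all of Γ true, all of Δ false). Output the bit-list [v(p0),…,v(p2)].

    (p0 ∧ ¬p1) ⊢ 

Search for a countermodel by truth-table:
  v=000: Γ:[(p0 ∧ ¬p1)=F] Δ:[] refutes=False
  v=001: Γ:[(p0 ∧ ¬p1)=F] Δ:[] refutes=False
  v=010: Γ:[(p0 ∧ ¬p1)=F] Δ:[] refutes=False
  v=011: Γ:[(p0 ∧ ¬p1)=F] Δ:[] refutes=False
  v=100: Γ:[(p0 ∧ ¬p1)=T] Δ:[] refutes=True  ← countermodel

Result: [1, 0, 0]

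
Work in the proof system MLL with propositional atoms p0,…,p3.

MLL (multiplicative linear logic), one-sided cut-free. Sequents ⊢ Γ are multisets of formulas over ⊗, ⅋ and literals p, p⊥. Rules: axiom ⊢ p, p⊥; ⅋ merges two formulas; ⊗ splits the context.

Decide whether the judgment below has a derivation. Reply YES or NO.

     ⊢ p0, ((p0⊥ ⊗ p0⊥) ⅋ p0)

Proof tree:
[⅋]  ⊢ p0, ((p0⊥ ⊗ p0⊥) ⅋ p0)
  [⊗]  ⊢ p0, p0, (p0⊥ ⊗ p0⊥)
    [Ax]  ⊢ p0, p0⊥
    [Ax]  ⊢ p0, p0⊥

Result: YES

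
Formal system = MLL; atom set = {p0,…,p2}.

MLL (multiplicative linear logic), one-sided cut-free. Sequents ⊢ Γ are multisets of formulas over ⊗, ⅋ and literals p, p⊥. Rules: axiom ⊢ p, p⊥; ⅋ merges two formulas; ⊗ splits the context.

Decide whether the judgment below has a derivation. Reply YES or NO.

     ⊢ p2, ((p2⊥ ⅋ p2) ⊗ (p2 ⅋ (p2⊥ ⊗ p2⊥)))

Proof tree:
[⊗]  ⊢ p2, ((p2⊥ ⅋ p2) ⊗ (p2 ⅋ (p2⊥ ⊗ p2⊥)))
  [⅋]  ⊢ (p2⊥ ⅋ p2)
    [Ax]  ⊢ p2, p2⊥
  [⅋]  ⊢ p2, (p2 ⅋ (p2⊥ ⊗ p2⊥))
    [⊗]  ⊢ p2, p2, (p2⊥ ⊗ p2⊥)
      [Ax]  ⊢ p2, p2⊥
      [Ax]  ⊢ p2, p2⊥

Result: YES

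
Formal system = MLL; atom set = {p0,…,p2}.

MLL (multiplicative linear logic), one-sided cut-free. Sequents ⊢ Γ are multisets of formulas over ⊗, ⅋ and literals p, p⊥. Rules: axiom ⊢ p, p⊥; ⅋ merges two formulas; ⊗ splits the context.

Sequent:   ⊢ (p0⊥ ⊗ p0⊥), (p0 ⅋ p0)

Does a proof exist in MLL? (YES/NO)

Proof tree:
[⅋]  ⊢ (p0⊥ ⊗ p0⊥), (p0 ⅋ p0)
  [⊗]  ⊢ p0, p0, (p0⊥ ⊗ p0⊥)
    [Ax]  ⊢ p0, p0⊥
    [Ax]  ⊢ p0, p0⊥

Result: YES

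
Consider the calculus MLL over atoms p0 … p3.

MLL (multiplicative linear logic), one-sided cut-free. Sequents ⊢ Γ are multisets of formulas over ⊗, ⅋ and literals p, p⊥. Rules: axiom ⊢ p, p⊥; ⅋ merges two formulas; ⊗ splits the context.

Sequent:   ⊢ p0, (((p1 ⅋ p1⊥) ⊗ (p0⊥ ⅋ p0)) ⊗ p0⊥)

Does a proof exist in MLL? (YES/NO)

Derivation trace:
[⊗]  ⊢ p0, (((p1 ⅋ p1⊥) ⊗ (p0⊥ ⅋ p0)) ⊗ p0⊥)
  [⊗]  ⊢ ((p1 ⅋ p1⊥) ⊗ (p0⊥ ⅋ p0))
    [⅋]  ⊢ (p1 ⅋ p1⊥)
      [Ax]  ⊢ p1, p1⊥
    [⅋]  ⊢ (p0⊥ ⅋ p0)
      [Ax]  ⊢ p0, p0⊥
  [Ax]  ⊢ p0, p0⊥

Result: YES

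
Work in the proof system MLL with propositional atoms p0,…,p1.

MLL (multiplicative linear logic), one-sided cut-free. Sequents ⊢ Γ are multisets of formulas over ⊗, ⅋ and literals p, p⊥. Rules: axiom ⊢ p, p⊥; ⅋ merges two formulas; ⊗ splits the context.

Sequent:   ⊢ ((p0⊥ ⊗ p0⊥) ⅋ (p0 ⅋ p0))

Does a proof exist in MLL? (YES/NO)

Derivation trace:
[⅋]  ⊢ ((p0⊥ ⊗ p0⊥) ⅋ (p0 ⅋ p0))
  [⅋]  ⊢ (p0⊥ ⊗ p0⊥), (p0 ⅋ p0)
    [⊗]  ⊢ p0, p0, (p0⊥ ⊗ p0⊥)
      [Ax]  ⊢ p0, p0⊥
      [Ax]  ⊢ p0, p0⊥

Result: YES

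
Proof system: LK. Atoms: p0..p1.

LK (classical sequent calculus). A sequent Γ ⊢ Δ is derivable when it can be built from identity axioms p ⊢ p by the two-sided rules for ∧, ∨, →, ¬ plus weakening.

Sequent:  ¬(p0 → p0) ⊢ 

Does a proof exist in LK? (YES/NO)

Derivation trace:
[¬L] ¬(p0 → p0) ⊢ 
  [→R]  ⊢ (p0 → p0)
    [Ax] p0 ⊢ p0

Result: YES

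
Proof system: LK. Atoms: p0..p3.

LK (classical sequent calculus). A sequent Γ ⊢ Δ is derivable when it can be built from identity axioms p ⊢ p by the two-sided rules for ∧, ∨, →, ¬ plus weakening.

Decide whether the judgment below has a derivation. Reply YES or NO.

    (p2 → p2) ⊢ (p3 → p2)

Truth-table refutation:
  v=0000: Γ:[(p2 → p2)=T] Δ:[(p3 → p2)=T] refutes=False
  v=0001: Γ:[(p2 → p2)=T] Δ:[(p3 → p2)=F] refutes=True  ← countermodel

Result: NO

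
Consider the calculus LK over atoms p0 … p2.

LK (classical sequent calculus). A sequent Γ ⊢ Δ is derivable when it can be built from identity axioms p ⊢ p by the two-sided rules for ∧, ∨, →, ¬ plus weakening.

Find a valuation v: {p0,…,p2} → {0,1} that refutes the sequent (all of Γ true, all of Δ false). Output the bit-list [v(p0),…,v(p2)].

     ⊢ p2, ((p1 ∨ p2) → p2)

Enumerate valuations to refute Γ ⊢ Δ:
  v=000: Γ:[] Δ:[p2=F, ((p1 ∨ p2) → p2)=T] refutes=False
  v=001: Γ:[] Δ:[p2=T, ((p1 ∨ p2) → p2)=T] refutes=False
  v=010: Γ:[] Δ:[p2=F, ((p1 ∨ p2) → p2)=F] refutes=True  ← countermodel

Result: [0, 1, 0]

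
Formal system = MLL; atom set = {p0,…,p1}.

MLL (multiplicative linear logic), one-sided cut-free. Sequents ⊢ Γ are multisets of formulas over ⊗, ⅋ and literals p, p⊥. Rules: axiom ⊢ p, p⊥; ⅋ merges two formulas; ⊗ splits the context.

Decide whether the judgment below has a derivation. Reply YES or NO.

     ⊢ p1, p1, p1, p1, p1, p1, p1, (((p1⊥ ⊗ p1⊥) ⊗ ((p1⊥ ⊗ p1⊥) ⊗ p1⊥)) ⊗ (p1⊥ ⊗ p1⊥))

Derivation trace:
[⊗]  ⊢ p1, p1, p1, p1, p1, p1, p1, (((p1⊥ ⊗ p1⊥) ⊗ ((p1⊥ ⊗ p1⊥) ⊗ p1⊥)) ⊗ (p1⊥ ⊗ p1⊥))
  [⊗]  ⊢ p1, p1, p1, p1, p1, ((p1⊥ ⊗ p1⊥) ⊗ ((p1⊥ ⊗ p1⊥) ⊗ p1⊥))
    [⊗]  ⊢ p1, p1, (p1⊥ ⊗ p1⊥)
      [Ax]  ⊢ p1, p1⊥
      [Ax]  ⊢ p1, p1⊥
    [⊗]  ⊢ p1, p1, p1, ((p1⊥ ⊗ p1⊥) ⊗ p1⊥)
      [⊗]  ⊢ p1, p1, (p1⊥ ⊗ p1⊥)
        [Ax]  ⊢ p1, p1⊥
        [Ax]  ⊢ p1, p1⊥
      [Ax]  ⊢ p1, p1⊥
  [⊗]  ⊢ p1, p1, (p1⊥ ⊗ p1⊥)
    [Ax]  ⊢ p1, p1⊥
    [Ax]  ⊢ p1, p1⊥

Result: YES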